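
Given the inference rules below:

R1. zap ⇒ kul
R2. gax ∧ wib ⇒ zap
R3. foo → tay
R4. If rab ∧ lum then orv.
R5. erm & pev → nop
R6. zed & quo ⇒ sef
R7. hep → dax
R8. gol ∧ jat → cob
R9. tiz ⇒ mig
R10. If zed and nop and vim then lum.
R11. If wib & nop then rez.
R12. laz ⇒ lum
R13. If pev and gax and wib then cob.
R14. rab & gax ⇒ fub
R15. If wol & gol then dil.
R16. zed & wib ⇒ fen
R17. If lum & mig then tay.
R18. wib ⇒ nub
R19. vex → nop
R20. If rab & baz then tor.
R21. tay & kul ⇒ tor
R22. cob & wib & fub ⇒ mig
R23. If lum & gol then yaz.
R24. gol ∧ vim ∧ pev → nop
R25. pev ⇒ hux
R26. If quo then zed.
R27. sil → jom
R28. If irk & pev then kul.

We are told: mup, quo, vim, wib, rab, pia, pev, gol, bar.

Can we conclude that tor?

No

Forward chaining from the given facts derives: nub, nop, hux, zed, sef, lum, rez, fen, yaz, orv.
Rules concluding tor: R20 needs baz; R21 needs tay — none of these are established.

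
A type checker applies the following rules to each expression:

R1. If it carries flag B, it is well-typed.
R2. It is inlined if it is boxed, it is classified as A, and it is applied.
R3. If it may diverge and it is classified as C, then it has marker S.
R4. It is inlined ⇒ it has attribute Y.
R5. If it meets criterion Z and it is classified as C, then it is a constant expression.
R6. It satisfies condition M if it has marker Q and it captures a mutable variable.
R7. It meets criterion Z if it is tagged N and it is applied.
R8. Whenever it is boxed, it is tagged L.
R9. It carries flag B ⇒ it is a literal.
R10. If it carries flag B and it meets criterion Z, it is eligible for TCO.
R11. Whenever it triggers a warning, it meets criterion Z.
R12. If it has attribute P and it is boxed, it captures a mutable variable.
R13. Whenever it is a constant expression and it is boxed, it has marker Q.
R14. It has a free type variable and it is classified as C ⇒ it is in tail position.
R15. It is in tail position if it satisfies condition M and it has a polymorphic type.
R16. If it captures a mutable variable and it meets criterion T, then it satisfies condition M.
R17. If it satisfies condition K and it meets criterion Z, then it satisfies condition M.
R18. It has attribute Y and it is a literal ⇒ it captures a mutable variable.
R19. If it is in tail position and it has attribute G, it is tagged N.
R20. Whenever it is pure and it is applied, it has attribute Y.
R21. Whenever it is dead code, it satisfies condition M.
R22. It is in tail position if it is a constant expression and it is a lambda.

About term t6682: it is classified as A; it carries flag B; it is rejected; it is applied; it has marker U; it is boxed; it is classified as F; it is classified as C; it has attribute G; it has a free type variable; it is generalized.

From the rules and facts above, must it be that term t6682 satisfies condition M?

Yes

By R2 (it is boxed, it is classified as A, it is applied): it is inlined.
By R4 (it is inlined): it has attribute Y.
By R9 (it carries flag B): it is a literal.
By R14 (it has a free type variable, it is classified as C): it is in tail position.
By R18 (it has attribute Y, it is a literal): it captures a mutable variable.
By R19 (it is in tail position, it has attribute G): it is tagged N.
By R7 (it is tagged N, it is applied): it meets criterion Z.
By R5 (it meets criterion Z, it is classified as C): it is a constant expression.
By R13 (it is a constant expression, it is boxed): it has marker Q.
By R6 (it has marker Q, it captures a mutable variable): it satisfies condition M.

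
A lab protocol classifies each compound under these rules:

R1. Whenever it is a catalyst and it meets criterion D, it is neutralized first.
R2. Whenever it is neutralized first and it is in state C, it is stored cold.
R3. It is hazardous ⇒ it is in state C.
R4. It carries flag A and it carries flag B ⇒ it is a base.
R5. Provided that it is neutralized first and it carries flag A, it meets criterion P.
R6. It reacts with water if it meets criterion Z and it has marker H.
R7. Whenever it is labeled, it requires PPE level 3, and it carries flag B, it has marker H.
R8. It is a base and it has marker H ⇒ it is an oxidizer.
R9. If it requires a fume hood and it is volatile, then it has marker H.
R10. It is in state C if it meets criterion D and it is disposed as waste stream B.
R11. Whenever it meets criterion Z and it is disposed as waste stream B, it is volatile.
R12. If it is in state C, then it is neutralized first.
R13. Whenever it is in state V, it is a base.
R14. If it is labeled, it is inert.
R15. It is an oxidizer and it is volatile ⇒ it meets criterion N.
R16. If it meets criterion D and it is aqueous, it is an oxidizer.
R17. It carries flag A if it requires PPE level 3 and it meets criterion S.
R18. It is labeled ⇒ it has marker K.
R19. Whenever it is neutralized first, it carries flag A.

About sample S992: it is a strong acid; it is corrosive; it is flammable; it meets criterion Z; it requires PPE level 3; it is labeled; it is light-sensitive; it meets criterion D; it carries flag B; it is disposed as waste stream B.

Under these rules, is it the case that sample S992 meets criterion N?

By R7 (it is labeled, it requires PPE level 3, it carries flag B): it has marker H.
By R10 (it meets criterion D, it is disposed as waste stream B): it is in state C.
By R11 (it meets criterion Z, it is disposed as waste stream B): it is volatile.
By R12 (it is in state C): it is neutralized first.
By R19 (it is neutralized first): it carries flag A.
By R4 (it carries flag A, it carries flag B): it is a base.
By R8 (it is a base, it has marker H): it is an oxidizer.
By R15 (it is an oxidizer, it is volatile): it meets criterion N.

Yes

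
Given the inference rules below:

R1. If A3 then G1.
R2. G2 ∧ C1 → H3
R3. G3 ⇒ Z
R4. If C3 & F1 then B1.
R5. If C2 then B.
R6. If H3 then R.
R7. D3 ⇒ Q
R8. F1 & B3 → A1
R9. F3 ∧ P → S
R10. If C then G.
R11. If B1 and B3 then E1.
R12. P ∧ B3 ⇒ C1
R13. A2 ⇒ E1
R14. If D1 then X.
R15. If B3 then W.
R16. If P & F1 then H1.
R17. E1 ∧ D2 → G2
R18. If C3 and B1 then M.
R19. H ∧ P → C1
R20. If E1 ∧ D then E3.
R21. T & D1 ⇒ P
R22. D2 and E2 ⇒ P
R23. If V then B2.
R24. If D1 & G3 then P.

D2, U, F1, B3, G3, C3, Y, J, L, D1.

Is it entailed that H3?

B1  (by R4: C3, F1)
E1  (by R11: B1, B3)
G2  (by R17: E1, D2)
P  (by R24: D1, G3)
C1  (by R12: P, B3)
H3  (by R2: G2, C1)

Yes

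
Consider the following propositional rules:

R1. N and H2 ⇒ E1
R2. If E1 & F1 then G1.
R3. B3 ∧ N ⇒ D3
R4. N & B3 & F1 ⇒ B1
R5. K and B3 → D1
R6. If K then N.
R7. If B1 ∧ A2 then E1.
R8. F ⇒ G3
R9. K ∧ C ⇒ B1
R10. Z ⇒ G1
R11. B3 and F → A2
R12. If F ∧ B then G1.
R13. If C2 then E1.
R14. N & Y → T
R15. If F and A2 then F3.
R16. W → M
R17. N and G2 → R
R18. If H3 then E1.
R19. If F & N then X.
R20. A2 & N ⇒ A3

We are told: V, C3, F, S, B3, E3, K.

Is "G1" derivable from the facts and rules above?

No

Forward chaining from the given facts derives: D1, N, G3, A2, F3, X, A3, D3.
Rules concluding G1: R2 needs E1; R10 needs Z; R12 needs B — none of these are established.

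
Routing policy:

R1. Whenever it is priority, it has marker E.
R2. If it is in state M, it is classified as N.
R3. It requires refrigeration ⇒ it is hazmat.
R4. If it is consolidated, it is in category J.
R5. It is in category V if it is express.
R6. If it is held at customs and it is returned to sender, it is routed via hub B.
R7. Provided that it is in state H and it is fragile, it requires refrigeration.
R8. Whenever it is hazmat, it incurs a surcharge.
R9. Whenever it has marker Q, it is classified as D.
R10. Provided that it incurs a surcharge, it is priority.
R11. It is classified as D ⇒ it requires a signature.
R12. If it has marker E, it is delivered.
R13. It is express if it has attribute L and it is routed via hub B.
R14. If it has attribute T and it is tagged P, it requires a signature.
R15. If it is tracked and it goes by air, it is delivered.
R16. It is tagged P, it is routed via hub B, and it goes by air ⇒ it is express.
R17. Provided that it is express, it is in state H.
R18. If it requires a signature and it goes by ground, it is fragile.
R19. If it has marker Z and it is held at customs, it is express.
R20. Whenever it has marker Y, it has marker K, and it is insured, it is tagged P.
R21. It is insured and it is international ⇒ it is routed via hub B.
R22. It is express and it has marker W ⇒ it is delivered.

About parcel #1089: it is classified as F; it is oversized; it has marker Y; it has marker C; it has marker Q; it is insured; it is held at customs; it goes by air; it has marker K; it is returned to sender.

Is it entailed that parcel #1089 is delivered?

Forward chaining from the given facts derives: is routed via hub B, is classified as D, requires a signature, is tagged P, is express, is in state H, is in category V.
Rules concluding "it is delivered": R12 needs "it has marker E"; R15 needs "it is tracked"; R22 needs "it has marker W" — none of these are established.

No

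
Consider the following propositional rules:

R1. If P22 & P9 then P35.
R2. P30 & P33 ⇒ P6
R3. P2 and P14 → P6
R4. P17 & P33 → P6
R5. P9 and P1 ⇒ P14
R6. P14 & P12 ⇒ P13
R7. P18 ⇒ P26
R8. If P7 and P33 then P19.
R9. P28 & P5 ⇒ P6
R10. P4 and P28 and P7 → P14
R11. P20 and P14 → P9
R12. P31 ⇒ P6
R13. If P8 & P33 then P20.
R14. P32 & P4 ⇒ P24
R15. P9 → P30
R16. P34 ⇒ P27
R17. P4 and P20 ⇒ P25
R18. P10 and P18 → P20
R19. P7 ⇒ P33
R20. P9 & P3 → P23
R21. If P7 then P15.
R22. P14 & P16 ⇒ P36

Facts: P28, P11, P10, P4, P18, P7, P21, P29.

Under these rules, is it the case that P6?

Yes

P14  (by R10: P4, P28, P7)
P20  (by R18: P10, P18)
P33  (by R19: P7)
P9  (by R11: P20, P14)
P30  (by R15: P9)
P6  (by R2: P30, P33)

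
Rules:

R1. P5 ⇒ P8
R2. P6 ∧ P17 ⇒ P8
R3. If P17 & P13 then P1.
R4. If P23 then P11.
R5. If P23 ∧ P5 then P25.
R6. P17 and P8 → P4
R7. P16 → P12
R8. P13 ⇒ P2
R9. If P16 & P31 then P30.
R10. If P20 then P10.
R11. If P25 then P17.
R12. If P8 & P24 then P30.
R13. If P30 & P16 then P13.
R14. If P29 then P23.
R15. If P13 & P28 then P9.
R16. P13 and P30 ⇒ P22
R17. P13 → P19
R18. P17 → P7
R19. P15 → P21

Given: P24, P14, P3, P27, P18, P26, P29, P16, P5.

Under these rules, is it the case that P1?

P8  (by R1: P5)
P30  (by R12: P8, P24)
P13  (by R13: P30, P16)
P23  (by R14: P29)
P25  (by R5: P23, P5)
P17  (by R11: P25)
P1  (by R3: P17, P13)

Yes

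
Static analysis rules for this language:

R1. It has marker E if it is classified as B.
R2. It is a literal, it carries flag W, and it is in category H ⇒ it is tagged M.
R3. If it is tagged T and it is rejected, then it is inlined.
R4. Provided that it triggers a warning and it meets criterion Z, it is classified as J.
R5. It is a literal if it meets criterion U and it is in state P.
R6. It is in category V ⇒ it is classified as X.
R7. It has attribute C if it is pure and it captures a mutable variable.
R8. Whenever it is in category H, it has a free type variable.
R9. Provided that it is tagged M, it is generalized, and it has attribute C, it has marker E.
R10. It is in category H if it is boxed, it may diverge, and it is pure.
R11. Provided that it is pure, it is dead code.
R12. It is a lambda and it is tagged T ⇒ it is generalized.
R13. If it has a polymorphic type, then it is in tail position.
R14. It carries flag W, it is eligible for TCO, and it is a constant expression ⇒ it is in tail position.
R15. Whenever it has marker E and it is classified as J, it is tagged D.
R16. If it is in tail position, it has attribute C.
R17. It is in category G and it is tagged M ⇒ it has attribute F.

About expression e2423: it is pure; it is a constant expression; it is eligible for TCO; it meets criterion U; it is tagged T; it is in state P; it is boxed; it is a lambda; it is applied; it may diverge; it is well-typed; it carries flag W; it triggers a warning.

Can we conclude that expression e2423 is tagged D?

Forward chaining from the given facts derives: is a literal, is in category H, is dead code, is generalized, is in tail position, has attribute C, is tagged M, has a free type variable, has marker E.
The only rule concluding "it is tagged D" is R15, which needs "it is classified as J"; that is never established.

No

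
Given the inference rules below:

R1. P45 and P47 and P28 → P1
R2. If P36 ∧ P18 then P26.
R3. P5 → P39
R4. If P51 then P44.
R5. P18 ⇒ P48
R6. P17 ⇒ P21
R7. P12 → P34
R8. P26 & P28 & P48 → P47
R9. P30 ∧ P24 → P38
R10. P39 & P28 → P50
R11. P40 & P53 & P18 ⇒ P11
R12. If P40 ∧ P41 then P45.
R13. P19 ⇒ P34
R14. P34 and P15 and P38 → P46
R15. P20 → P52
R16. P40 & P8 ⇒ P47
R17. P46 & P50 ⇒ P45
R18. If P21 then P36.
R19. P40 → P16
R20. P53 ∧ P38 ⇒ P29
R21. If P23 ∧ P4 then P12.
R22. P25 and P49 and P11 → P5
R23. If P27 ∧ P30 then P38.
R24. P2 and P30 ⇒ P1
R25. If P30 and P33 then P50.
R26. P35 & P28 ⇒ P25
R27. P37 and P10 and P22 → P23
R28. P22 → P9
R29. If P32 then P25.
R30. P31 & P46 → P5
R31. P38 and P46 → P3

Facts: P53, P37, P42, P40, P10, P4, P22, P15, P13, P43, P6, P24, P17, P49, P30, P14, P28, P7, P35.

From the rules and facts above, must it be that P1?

Forward chaining from the given facts derives: P21, P38, P36, P16, P29, P25, P23, P9, P12, P34, P46, P3.
Rules concluding P1: R1 needs P45; R24 needs P2 — none of these are established.

No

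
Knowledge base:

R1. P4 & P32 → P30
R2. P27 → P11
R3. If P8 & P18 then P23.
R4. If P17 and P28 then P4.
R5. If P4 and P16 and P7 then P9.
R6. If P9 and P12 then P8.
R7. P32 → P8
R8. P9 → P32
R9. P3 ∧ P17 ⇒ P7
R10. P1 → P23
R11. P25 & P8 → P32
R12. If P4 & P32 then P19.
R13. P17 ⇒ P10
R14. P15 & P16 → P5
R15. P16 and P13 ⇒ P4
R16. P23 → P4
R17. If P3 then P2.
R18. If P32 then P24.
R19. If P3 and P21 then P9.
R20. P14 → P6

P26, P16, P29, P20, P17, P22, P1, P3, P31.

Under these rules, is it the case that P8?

Yes

P7  (by R9: P3, P17)
P23  (by R10: P1)
P4  (by R16: P23)
P9  (by R5: P4, P16, P7)
P32  (by R8: P9)
P8  (by R7: P32)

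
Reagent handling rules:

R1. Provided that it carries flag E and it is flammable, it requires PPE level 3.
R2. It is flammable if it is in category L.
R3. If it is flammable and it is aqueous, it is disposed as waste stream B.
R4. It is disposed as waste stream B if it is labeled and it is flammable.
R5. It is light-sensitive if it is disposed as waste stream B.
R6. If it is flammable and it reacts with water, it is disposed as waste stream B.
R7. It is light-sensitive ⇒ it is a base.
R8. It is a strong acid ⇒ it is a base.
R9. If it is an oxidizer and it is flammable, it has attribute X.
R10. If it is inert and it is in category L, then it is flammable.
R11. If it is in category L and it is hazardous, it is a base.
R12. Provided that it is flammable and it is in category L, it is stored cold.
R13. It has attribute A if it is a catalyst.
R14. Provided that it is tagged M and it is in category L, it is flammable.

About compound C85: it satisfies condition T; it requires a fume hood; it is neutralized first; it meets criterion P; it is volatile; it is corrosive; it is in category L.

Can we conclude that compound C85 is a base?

No

Forward chaining from the given facts derives: is flammable, is stored cold.
Rules concluding "it is a base": R7 needs "it is light-sensitive"; R8 needs "it is a strong acid"; R11 needs "it is hazardous" — none of these are established.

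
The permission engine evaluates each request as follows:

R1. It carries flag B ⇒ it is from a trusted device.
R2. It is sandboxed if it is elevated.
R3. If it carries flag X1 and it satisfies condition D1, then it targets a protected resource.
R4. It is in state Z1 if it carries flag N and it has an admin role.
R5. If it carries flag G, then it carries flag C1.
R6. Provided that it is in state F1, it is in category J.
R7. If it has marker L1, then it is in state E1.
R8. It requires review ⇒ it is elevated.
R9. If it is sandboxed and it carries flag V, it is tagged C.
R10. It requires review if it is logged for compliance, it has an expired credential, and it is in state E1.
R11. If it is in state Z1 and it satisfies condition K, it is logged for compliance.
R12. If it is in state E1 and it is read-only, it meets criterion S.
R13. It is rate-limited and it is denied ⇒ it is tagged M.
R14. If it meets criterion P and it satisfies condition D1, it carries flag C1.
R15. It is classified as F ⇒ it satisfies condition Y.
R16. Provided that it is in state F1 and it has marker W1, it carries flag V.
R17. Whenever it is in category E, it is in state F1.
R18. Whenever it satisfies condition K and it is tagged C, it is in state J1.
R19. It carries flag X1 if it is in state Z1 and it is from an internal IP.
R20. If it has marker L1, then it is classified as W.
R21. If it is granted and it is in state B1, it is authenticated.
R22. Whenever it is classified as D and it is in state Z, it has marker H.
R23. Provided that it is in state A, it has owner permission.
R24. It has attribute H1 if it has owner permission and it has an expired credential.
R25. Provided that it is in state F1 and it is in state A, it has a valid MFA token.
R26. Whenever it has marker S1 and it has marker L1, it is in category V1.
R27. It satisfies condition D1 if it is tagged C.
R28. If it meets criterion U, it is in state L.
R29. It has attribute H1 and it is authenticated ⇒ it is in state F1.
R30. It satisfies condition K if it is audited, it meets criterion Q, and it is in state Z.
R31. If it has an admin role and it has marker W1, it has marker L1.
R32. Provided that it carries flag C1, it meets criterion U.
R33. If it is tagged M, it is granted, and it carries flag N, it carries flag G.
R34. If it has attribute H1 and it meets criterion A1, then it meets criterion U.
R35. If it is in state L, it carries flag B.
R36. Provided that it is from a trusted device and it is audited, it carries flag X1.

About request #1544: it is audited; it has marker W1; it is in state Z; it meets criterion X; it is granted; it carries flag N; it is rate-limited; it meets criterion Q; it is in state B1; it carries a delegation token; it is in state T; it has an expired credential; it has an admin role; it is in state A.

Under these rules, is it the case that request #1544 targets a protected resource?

No

Forward chaining from the given facts derives: is in state Z1, is authenticated, has owner permission, has attribute H1, is in state F1, satisfies condition K, has marker L1, is in category J, is in state E1, is logged for compliance, carries flag V, is classified as W, has a valid MFA token, requires review, is elevated, is sandboxed, is tagged C, is in state J1, satisfies condition D1.
The only rule concluding "it targets a protected resource" is R3, which needs "it carries flag X1"; that is never established.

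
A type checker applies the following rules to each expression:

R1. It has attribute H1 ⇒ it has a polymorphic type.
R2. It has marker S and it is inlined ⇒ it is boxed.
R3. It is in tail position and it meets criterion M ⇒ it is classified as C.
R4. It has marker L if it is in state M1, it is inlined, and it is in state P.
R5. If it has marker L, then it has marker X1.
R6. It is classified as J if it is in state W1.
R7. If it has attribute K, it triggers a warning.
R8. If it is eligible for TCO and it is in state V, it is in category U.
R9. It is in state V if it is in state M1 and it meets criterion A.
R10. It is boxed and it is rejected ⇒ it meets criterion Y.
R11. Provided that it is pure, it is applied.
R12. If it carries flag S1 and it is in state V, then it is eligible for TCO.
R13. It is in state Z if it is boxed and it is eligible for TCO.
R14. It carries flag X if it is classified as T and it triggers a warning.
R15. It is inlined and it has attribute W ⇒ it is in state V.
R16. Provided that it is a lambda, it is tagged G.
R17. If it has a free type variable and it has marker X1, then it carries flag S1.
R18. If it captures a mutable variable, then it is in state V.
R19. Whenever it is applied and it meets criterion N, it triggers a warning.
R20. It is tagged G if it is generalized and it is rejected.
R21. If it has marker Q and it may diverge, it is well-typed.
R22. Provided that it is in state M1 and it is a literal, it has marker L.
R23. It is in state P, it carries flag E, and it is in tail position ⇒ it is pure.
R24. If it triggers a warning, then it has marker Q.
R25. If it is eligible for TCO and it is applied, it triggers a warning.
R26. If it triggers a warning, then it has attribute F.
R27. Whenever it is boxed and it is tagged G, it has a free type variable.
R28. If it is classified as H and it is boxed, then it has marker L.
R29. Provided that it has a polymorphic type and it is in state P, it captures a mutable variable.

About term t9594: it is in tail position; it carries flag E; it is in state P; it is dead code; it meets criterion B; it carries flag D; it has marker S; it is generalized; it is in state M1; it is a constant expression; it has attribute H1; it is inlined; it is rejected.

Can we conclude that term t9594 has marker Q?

Yes

By R1 (it has attribute H1): it has a polymorphic type.
By R2 (it has marker S, it is inlined): it is boxed.
By R4 (it is in state M1, it is inlined, it is in state P): it has marker L.
By R5 (it has marker L): it has marker X1.
By R20 (it is generalized, it is rejected): it is tagged G.
By R23 (it is in state P, it carries flag E, it is in tail position): it is pure.
By R27 (it is boxed, it is tagged G): it has a free type variable.
By R29 (it has a polymorphic type, it is in state P): it captures a mutable variable.
By R11 (it is pure): it is applied.
By R17 (it has a free type variable, it has marker X1): it carries flag S1.
By R18 (it captures a mutable variable): it is in state V.
By R12 (it carries flag S1, it is in state V): it is eligible for TCO.
By R25 (it is eligible for TCO, it is applied): it triggers a warning.
By R24 (it triggers a warning): it has marker Q.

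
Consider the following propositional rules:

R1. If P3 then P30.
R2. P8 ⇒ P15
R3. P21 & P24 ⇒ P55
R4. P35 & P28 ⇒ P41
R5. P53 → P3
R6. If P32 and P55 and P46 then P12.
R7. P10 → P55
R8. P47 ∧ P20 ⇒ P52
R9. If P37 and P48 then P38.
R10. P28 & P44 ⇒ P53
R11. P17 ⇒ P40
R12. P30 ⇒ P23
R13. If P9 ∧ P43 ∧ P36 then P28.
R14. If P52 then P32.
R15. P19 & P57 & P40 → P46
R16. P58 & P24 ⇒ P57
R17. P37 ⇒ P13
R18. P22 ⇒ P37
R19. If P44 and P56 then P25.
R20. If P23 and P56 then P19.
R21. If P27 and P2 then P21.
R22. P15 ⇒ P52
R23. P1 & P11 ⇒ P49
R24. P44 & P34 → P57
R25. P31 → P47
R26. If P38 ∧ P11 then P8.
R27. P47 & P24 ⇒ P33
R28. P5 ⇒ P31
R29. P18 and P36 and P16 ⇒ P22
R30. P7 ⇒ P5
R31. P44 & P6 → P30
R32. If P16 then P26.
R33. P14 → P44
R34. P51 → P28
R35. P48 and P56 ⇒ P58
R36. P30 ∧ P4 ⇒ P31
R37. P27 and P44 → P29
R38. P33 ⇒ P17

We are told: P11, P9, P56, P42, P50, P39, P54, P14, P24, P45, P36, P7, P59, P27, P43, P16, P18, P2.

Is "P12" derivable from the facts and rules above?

Forward chaining from the given facts derives: P28, P21, P22, P5, P26, P44, P29, P55, P53, P37, P25, P31, P3, P13, P47, P33, P17, P30, P40, P23, P19.
The only rule concluding P12 is R6, which needs P32; that is never established.

No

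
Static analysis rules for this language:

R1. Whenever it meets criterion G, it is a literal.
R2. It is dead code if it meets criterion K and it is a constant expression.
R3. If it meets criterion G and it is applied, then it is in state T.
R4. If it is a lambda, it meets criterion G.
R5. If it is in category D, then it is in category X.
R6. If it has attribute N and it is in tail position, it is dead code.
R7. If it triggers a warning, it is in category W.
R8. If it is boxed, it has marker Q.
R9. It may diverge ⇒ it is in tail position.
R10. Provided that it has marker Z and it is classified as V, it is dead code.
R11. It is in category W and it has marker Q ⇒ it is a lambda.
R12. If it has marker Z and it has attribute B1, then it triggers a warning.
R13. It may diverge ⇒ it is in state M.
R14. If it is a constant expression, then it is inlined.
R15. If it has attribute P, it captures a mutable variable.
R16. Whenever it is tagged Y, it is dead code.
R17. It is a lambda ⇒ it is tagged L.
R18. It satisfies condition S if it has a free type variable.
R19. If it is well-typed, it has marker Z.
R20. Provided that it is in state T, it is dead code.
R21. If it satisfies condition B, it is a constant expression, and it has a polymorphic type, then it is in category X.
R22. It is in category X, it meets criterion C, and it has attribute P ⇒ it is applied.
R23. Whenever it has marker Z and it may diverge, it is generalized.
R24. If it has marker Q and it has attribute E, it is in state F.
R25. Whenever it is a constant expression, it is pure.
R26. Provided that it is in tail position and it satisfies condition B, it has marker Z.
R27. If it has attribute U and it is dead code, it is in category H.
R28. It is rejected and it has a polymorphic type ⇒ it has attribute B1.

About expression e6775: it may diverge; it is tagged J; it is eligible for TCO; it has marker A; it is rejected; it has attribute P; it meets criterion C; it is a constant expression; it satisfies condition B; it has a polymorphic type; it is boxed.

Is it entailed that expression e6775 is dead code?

Yes

By R8 (it is boxed): it has marker Q.
By R9 (it may diverge): it is in tail position.
By R21 (it satisfies condition B, it is a constant expression, it has a polymorphic type): it is in category X.
By R22 (it is in category X, it meets criterion C, it has attribute P): it is applied.
By R26 (it is in tail position, it satisfies condition B): it has marker Z.
By R28 (it is rejected, it has a polymorphic type): it has attribute B1.
By R12 (it has marker Z, it has attribute B1): it triggers a warning.
By R7 (it triggers a warning): it is in category W.
By R11 (it is in category W, it has marker Q): it is a lambda.
By R4 (it is a lambda): it meets criterion G.
By R3 (it meets criterion G, it is applied): it is in state T.
By R20 (it is in state T): it is dead code.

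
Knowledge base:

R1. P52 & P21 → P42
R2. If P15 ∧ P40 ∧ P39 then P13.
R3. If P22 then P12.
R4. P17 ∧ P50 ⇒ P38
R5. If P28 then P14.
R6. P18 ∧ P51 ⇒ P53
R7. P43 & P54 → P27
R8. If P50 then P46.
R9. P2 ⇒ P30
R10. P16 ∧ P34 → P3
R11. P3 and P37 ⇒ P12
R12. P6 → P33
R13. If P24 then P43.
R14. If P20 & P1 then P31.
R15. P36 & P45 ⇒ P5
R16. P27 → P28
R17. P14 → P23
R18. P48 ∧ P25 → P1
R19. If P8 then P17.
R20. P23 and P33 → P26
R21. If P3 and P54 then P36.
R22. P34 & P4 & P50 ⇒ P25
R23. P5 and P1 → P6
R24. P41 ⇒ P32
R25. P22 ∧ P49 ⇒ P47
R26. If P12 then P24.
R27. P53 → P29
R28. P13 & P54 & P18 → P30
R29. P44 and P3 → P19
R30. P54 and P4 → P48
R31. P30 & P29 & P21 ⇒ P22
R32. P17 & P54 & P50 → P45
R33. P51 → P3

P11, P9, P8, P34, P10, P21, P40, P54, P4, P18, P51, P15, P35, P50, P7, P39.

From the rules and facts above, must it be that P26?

P13  (by R2: P15, P40, P39)
P53  (by R6: P18, P51)
P17  (by R19: P8)
P25  (by R22: P34, P4, P50)
P29  (by R27: P53)
P30  (by R28: P13, P54, P18)
P48  (by R30: P54, P4)
P22  (by R31: P30, P29, P21)
P45  (by R32: P17, P54, P50)
P3  (by R33: P51)
P12  (by R3: P22)
P1  (by R18: P48, P25)
P36  (by R21: P3, P54)
P24  (by R26: P12)
P43  (by R13: P24)
P5  (by R15: P36, P45)
P6  (by R23: P5, P1)
P27  (by R7: P43, P54)
P33  (by R12: P6)
P28  (by R16: P27)
P14  (by R5: P28)
P23  (by R17: P14)
P26  (by R20: P23, P33)

Yes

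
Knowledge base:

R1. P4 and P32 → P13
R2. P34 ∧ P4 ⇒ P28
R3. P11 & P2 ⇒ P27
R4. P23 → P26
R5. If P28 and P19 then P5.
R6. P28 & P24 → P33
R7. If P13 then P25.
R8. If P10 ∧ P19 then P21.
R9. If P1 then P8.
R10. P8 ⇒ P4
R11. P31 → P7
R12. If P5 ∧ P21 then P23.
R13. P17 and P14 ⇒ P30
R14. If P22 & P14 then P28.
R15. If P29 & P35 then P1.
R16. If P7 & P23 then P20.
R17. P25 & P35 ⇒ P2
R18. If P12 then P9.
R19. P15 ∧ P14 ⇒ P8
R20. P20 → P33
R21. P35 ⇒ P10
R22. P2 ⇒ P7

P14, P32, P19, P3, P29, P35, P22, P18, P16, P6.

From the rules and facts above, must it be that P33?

P28  (by R14: P22, P14)
P1  (by R15: P29, P35)
P10  (by R21: P35)
P5  (by R5: P28, P19)
P21  (by R8: P10, P19)
P8  (by R9: P1)
P4  (by R10: P8)
P23  (by R12: P5, P21)
P13  (by R1: P4, P32)
P25  (by R7: P13)
P2  (by R17: P25, P35)
P7  (by R22: P2)
P20  (by R16: P7, P23)
P33  (by R20: P20)

Yes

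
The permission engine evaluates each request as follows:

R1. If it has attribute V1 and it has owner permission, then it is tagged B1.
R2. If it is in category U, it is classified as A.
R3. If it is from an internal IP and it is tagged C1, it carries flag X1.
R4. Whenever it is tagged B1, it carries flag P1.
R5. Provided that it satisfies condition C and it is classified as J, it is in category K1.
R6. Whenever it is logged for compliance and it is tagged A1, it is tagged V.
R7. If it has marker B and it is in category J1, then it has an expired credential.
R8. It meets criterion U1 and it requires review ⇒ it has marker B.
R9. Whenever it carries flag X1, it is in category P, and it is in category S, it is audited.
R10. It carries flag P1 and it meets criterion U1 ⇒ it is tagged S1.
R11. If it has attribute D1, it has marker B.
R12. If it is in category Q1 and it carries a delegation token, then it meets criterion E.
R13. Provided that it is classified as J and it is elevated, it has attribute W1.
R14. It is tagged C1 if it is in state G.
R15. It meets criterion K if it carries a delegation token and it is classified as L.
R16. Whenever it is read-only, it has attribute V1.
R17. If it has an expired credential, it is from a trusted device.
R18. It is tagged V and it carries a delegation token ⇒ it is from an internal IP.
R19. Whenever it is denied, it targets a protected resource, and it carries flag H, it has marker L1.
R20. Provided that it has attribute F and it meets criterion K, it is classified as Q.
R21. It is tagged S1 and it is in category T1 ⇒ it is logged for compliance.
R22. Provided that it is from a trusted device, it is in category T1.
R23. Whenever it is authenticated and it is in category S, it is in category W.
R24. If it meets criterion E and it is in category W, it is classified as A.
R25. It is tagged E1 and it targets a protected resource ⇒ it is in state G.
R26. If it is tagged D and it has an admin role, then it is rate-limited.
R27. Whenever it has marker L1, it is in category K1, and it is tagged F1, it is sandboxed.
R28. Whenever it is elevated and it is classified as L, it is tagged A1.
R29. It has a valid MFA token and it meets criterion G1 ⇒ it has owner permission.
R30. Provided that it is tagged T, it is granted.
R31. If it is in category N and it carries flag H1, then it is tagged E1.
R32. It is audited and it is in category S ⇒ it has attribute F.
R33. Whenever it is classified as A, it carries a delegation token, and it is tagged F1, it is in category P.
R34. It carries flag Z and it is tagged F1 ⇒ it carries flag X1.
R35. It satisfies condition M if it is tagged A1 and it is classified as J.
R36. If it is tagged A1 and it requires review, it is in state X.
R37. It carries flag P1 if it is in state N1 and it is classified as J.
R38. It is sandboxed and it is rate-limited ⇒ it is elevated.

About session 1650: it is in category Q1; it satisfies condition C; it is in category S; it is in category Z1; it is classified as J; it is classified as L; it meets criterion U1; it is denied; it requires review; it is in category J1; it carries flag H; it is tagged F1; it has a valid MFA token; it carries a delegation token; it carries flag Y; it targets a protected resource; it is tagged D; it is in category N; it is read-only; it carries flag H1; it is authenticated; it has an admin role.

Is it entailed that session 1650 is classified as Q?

No

Forward chaining from the given facts derives: is in category K1, has marker B, meets criterion E, meets criterion K, has attribute V1, has marker L1, is in category W, is classified as A, is rate-limited, is sandboxed, is tagged E1, is in category P, is elevated, has an expired credential, has attribute W1, is from a trusted device, is in category T1, is in state G, is tagged A1, satisfies condition M, is in state X, is tagged C1.
The only rule concluding "it is classified as Q" is R20, which needs "it has attribute F"; that is never established.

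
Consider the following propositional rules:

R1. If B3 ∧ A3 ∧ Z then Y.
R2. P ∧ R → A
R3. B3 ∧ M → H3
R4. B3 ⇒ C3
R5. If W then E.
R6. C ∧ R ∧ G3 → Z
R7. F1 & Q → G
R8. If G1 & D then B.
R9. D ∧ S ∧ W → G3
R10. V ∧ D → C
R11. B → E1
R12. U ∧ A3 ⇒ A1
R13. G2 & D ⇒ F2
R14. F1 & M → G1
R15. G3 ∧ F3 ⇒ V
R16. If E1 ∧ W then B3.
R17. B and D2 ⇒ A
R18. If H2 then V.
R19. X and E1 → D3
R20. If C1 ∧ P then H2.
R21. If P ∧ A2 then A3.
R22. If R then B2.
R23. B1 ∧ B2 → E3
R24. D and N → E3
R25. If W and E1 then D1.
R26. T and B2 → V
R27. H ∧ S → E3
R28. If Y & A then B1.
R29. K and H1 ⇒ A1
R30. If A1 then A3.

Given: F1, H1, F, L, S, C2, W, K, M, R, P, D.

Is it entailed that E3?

No

Forward chaining from the given facts derives: A, E, G3, G1, B2, A1, A3, B, E1, B3, D1, H3, C3.
Rules concluding E3: R23 needs B1; R24 needs N; R27 needs H — none of these are established.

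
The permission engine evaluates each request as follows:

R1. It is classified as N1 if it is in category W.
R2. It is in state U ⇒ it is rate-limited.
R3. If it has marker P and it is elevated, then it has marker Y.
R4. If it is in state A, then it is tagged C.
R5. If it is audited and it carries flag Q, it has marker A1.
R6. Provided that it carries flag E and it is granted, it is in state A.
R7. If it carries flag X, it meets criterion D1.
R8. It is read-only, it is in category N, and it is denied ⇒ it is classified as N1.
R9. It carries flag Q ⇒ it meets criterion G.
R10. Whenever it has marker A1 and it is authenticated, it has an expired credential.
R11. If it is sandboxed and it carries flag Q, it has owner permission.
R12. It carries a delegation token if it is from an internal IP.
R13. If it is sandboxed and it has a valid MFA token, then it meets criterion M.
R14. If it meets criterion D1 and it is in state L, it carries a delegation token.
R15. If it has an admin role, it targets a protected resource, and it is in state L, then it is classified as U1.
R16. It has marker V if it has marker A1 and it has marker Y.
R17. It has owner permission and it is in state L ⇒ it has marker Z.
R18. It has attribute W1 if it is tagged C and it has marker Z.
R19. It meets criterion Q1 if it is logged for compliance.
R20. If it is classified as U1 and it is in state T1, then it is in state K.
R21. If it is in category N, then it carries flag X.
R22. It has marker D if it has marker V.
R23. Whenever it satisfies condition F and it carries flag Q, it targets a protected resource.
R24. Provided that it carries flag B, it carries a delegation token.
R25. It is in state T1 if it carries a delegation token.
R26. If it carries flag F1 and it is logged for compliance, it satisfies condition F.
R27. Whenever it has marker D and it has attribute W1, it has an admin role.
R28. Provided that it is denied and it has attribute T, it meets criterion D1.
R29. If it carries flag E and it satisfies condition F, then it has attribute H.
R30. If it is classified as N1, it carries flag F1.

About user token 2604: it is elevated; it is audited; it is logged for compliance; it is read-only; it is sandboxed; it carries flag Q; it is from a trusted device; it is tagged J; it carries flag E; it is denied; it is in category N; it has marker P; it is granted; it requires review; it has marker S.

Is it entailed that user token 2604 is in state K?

Forward chaining from the given facts derives: has marker Y, has marker A1, is in state A, is classified as N1, meets criterion G, has owner permission, has marker V, meets criterion Q1, carries flag X, has marker D, carries flag F1, is tagged C, meets criterion D1, satisfies condition F, has attribute H, targets a protected resource.
The only rule concluding "it is in state K" is R20, which needs "it is classified as U1"; that is never established.

No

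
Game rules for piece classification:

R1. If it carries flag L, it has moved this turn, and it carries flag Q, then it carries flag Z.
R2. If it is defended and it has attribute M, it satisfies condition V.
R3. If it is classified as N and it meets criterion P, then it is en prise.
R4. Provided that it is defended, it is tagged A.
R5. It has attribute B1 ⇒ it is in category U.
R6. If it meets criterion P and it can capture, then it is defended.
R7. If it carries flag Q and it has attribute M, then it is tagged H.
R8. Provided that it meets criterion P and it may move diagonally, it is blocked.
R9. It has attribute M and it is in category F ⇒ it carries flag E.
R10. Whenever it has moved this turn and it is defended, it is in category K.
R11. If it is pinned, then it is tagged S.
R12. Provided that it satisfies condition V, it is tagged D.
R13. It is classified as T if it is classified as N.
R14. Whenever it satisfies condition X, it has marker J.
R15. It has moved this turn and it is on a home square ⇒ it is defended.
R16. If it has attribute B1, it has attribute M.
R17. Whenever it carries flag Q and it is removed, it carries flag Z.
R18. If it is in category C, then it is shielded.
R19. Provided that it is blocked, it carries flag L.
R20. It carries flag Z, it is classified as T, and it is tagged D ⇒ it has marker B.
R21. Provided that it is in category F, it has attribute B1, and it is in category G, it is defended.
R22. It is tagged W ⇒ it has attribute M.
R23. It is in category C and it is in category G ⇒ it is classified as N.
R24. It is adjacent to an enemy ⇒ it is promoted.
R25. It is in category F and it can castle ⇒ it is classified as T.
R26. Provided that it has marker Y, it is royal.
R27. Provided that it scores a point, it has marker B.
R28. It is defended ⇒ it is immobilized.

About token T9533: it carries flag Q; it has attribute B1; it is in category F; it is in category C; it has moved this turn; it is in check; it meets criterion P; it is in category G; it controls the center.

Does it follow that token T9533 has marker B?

Forward chaining from the given facts derives: is in category U, has attribute M, is shielded, is defended, is classified as N, is immobilized, satisfies condition V, is en prise, is tagged A, is tagged H, carries flag E, is in category K, is tagged D, is classified as T.
Rules concluding "it has marker B": R20 needs "it carries flag Z"; R27 needs "it scores a point" — none of these are established.

No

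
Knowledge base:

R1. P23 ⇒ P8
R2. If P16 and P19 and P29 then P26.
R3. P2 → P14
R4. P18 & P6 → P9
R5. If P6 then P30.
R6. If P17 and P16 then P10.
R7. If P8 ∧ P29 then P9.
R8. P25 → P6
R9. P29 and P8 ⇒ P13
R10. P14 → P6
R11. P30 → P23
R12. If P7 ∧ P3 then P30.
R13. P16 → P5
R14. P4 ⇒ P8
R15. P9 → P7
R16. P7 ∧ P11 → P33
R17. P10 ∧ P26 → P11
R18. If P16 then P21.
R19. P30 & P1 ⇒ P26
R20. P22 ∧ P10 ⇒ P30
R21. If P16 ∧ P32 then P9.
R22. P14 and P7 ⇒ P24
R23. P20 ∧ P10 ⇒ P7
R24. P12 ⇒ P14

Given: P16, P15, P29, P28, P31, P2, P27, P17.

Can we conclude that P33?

Forward chaining from the given facts derives: P14, P10, P6, P5, P21, P30, P23, P8, P9, P13, P7, P24.
The only rule concluding P33 is R16, which needs P11; that is never established.

No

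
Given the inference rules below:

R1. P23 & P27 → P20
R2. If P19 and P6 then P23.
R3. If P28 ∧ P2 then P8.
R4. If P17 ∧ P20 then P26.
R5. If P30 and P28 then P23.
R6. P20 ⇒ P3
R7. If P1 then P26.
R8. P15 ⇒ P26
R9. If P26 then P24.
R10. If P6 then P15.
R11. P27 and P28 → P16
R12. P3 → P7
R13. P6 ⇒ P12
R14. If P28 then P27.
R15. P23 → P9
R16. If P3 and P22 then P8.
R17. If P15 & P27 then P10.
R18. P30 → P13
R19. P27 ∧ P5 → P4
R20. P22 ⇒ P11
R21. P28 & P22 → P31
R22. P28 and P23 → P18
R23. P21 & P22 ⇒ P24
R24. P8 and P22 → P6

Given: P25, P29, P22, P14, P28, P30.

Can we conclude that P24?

Yes

P23  (by R5: P30, P28)
P27  (by R14: P28)
P20  (by R1: P23, P27)
P3  (by R6: P20)
P8  (by R16: P3, P22)
P6  (by R24: P8, P22)
P15  (by R10: P6)
P26  (by R8: P15)
P24  (by R9: P26)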